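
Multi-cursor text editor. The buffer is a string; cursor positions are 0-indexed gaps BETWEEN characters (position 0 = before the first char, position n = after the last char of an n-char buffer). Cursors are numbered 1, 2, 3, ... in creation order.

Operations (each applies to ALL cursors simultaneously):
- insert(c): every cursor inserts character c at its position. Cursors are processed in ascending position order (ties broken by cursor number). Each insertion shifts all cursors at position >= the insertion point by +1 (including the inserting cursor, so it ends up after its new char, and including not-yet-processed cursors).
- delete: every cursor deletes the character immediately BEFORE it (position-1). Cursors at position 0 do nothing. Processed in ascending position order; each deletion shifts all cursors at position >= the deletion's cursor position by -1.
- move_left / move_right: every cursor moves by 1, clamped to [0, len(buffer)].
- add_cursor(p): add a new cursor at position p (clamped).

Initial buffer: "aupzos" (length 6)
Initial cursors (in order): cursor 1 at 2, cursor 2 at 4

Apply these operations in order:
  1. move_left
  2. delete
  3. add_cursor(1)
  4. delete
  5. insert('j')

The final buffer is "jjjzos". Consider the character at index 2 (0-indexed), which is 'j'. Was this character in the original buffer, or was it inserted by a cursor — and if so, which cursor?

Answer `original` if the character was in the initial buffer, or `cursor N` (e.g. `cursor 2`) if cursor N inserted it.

Answer: cursor 3

Derivation:
After op 1 (move_left): buffer="aupzos" (len 6), cursors c1@1 c2@3, authorship ......
After op 2 (delete): buffer="uzos" (len 4), cursors c1@0 c2@1, authorship ....
After op 3 (add_cursor(1)): buffer="uzos" (len 4), cursors c1@0 c2@1 c3@1, authorship ....
After op 4 (delete): buffer="zos" (len 3), cursors c1@0 c2@0 c3@0, authorship ...
After op 5 (insert('j')): buffer="jjjzos" (len 6), cursors c1@3 c2@3 c3@3, authorship 123...
Authorship (.=original, N=cursor N): 1 2 3 . . .
Index 2: author = 3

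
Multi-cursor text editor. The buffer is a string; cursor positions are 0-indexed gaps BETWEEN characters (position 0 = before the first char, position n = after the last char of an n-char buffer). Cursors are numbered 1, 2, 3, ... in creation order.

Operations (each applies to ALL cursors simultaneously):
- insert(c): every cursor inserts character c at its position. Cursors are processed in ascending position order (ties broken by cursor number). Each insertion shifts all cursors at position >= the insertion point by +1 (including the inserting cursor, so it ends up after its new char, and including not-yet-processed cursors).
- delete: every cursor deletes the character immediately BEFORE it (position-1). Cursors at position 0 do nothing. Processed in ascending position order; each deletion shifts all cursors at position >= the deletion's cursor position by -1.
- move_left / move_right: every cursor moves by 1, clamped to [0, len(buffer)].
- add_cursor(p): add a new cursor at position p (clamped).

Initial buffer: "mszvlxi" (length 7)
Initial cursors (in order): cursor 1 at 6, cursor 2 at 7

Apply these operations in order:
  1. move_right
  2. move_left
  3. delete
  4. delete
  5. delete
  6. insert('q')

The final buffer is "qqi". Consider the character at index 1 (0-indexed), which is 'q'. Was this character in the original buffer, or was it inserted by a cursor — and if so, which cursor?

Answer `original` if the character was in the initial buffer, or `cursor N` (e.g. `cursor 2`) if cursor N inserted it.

Answer: cursor 2

Derivation:
After op 1 (move_right): buffer="mszvlxi" (len 7), cursors c1@7 c2@7, authorship .......
After op 2 (move_left): buffer="mszvlxi" (len 7), cursors c1@6 c2@6, authorship .......
After op 3 (delete): buffer="mszvi" (len 5), cursors c1@4 c2@4, authorship .....
After op 4 (delete): buffer="msi" (len 3), cursors c1@2 c2@2, authorship ...
After op 5 (delete): buffer="i" (len 1), cursors c1@0 c2@0, authorship .
After op 6 (insert('q')): buffer="qqi" (len 3), cursors c1@2 c2@2, authorship 12.
Authorship (.=original, N=cursor N): 1 2 .
Index 1: author = 2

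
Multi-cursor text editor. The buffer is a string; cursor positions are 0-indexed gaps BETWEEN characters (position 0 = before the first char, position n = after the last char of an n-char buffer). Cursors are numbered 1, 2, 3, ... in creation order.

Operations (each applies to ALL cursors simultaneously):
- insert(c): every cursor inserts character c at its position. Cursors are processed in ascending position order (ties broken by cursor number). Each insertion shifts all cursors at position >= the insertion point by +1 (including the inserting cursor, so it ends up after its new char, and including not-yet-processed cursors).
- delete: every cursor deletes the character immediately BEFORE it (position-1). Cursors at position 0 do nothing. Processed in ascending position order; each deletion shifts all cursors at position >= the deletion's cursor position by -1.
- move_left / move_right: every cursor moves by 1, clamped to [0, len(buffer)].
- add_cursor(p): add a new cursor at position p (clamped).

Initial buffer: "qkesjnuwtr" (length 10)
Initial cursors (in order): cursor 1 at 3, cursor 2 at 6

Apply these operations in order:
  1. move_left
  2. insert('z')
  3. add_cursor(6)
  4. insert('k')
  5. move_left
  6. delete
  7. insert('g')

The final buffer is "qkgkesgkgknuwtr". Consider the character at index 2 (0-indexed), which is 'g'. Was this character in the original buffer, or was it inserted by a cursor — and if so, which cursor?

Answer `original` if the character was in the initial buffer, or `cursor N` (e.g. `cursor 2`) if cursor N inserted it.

Answer: cursor 1

Derivation:
After op 1 (move_left): buffer="qkesjnuwtr" (len 10), cursors c1@2 c2@5, authorship ..........
After op 2 (insert('z')): buffer="qkzesjznuwtr" (len 12), cursors c1@3 c2@7, authorship ..1...2.....
After op 3 (add_cursor(6)): buffer="qkzesjznuwtr" (len 12), cursors c1@3 c3@6 c2@7, authorship ..1...2.....
After op 4 (insert('k')): buffer="qkzkesjkzknuwtr" (len 15), cursors c1@4 c3@8 c2@10, authorship ..11...322.....
After op 5 (move_left): buffer="qkzkesjkzknuwtr" (len 15), cursors c1@3 c3@7 c2@9, authorship ..11...322.....
After op 6 (delete): buffer="qkkeskknuwtr" (len 12), cursors c1@2 c3@5 c2@6, authorship ..1..32.....
After op 7 (insert('g')): buffer="qkgkesgkgknuwtr" (len 15), cursors c1@3 c3@7 c2@9, authorship ..11..3322.....
Authorship (.=original, N=cursor N): . . 1 1 . . 3 3 2 2 . . . . .
Index 2: author = 1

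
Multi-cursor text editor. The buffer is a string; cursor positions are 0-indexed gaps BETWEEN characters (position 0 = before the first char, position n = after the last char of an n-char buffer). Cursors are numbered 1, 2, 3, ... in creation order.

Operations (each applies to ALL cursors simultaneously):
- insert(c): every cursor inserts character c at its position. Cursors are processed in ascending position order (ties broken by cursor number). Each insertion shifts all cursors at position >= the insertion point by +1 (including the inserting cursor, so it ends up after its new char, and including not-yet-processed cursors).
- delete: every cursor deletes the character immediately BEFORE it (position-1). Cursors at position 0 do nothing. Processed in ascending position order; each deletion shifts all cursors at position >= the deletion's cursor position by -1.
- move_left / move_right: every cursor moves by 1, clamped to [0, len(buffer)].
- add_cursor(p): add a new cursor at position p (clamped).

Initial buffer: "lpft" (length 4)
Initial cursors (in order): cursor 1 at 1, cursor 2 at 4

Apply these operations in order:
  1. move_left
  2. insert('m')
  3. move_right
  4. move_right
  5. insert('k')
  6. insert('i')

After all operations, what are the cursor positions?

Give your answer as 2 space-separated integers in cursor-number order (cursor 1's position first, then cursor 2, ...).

Answer: 5 10

Derivation:
After op 1 (move_left): buffer="lpft" (len 4), cursors c1@0 c2@3, authorship ....
After op 2 (insert('m')): buffer="mlpfmt" (len 6), cursors c1@1 c2@5, authorship 1...2.
After op 3 (move_right): buffer="mlpfmt" (len 6), cursors c1@2 c2@6, authorship 1...2.
After op 4 (move_right): buffer="mlpfmt" (len 6), cursors c1@3 c2@6, authorship 1...2.
After op 5 (insert('k')): buffer="mlpkfmtk" (len 8), cursors c1@4 c2@8, authorship 1..1.2.2
After op 6 (insert('i')): buffer="mlpkifmtki" (len 10), cursors c1@5 c2@10, authorship 1..11.2.22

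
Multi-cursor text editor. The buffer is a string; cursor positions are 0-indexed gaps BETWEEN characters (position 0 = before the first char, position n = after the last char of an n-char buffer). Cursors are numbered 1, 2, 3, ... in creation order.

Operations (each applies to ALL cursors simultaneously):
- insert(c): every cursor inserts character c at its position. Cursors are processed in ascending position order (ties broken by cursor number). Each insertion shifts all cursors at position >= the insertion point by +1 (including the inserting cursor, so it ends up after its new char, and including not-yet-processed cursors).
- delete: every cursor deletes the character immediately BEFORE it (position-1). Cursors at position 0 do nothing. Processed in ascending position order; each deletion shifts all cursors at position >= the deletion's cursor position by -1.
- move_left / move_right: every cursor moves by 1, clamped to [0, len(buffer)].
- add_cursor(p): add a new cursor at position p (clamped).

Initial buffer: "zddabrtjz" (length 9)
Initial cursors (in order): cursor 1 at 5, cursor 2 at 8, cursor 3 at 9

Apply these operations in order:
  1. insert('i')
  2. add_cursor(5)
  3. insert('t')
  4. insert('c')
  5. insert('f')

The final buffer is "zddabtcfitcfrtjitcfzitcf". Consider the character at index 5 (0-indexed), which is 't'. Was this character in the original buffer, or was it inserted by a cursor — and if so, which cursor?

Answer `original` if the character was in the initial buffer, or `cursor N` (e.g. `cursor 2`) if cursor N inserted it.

After op 1 (insert('i')): buffer="zddabirtjizi" (len 12), cursors c1@6 c2@10 c3@12, authorship .....1...2.3
After op 2 (add_cursor(5)): buffer="zddabirtjizi" (len 12), cursors c4@5 c1@6 c2@10 c3@12, authorship .....1...2.3
After op 3 (insert('t')): buffer="zddabtitrtjitzit" (len 16), cursors c4@6 c1@8 c2@13 c3@16, authorship .....411...22.33
After op 4 (insert('c')): buffer="zddabtcitcrtjitczitc" (len 20), cursors c4@7 c1@10 c2@16 c3@20, authorship .....44111...222.333
After op 5 (insert('f')): buffer="zddabtcfitcfrtjitcfzitcf" (len 24), cursors c4@8 c1@12 c2@19 c3@24, authorship .....4441111...2222.3333
Authorship (.=original, N=cursor N): . . . . . 4 4 4 1 1 1 1 . . . 2 2 2 2 . 3 3 3 3
Index 5: author = 4

Answer: cursor 4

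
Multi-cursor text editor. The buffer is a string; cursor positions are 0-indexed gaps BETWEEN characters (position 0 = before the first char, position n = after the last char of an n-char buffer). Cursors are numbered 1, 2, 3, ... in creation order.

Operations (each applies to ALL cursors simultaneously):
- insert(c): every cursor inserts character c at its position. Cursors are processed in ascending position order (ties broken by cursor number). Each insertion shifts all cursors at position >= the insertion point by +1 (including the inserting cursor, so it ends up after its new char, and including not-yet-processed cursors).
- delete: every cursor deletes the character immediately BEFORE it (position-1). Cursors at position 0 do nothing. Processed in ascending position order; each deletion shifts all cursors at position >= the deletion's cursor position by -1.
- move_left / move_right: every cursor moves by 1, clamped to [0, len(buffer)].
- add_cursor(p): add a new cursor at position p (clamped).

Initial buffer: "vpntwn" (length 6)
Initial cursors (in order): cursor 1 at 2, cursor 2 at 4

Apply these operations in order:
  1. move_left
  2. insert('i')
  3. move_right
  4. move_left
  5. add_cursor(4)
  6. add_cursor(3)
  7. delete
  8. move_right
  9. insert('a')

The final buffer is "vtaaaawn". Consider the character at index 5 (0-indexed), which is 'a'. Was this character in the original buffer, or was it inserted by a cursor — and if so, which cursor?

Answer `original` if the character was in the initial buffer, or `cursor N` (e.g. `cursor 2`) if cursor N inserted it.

Answer: cursor 4

Derivation:
After op 1 (move_left): buffer="vpntwn" (len 6), cursors c1@1 c2@3, authorship ......
After op 2 (insert('i')): buffer="vipnitwn" (len 8), cursors c1@2 c2@5, authorship .1..2...
After op 3 (move_right): buffer="vipnitwn" (len 8), cursors c1@3 c2@6, authorship .1..2...
After op 4 (move_left): buffer="vipnitwn" (len 8), cursors c1@2 c2@5, authorship .1..2...
After op 5 (add_cursor(4)): buffer="vipnitwn" (len 8), cursors c1@2 c3@4 c2@5, authorship .1..2...
After op 6 (add_cursor(3)): buffer="vipnitwn" (len 8), cursors c1@2 c4@3 c3@4 c2@5, authorship .1..2...
After op 7 (delete): buffer="vtwn" (len 4), cursors c1@1 c2@1 c3@1 c4@1, authorship ....
After op 8 (move_right): buffer="vtwn" (len 4), cursors c1@2 c2@2 c3@2 c4@2, authorship ....
After op 9 (insert('a')): buffer="vtaaaawn" (len 8), cursors c1@6 c2@6 c3@6 c4@6, authorship ..1234..
Authorship (.=original, N=cursor N): . . 1 2 3 4 . .
Index 5: author = 4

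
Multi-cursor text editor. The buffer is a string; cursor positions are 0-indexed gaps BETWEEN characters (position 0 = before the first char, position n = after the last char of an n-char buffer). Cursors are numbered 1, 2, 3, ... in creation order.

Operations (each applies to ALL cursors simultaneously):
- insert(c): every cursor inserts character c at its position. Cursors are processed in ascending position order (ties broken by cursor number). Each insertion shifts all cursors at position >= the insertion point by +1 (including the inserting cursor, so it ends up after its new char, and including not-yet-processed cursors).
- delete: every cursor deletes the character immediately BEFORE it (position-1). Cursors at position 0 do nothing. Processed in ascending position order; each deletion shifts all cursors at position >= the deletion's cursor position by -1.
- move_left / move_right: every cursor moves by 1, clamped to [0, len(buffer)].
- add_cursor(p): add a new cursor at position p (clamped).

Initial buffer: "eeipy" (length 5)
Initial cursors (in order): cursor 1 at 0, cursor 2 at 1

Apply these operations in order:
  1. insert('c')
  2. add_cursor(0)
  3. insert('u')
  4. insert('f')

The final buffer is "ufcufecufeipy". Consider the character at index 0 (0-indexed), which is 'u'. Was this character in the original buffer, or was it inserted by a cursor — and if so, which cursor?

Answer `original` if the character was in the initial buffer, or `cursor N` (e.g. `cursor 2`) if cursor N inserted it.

After op 1 (insert('c')): buffer="ceceipy" (len 7), cursors c1@1 c2@3, authorship 1.2....
After op 2 (add_cursor(0)): buffer="ceceipy" (len 7), cursors c3@0 c1@1 c2@3, authorship 1.2....
After op 3 (insert('u')): buffer="ucuecueipy" (len 10), cursors c3@1 c1@3 c2@6, authorship 311.22....
After op 4 (insert('f')): buffer="ufcufecufeipy" (len 13), cursors c3@2 c1@5 c2@9, authorship 33111.222....
Authorship (.=original, N=cursor N): 3 3 1 1 1 . 2 2 2 . . . .
Index 0: author = 3

Answer: cursor 3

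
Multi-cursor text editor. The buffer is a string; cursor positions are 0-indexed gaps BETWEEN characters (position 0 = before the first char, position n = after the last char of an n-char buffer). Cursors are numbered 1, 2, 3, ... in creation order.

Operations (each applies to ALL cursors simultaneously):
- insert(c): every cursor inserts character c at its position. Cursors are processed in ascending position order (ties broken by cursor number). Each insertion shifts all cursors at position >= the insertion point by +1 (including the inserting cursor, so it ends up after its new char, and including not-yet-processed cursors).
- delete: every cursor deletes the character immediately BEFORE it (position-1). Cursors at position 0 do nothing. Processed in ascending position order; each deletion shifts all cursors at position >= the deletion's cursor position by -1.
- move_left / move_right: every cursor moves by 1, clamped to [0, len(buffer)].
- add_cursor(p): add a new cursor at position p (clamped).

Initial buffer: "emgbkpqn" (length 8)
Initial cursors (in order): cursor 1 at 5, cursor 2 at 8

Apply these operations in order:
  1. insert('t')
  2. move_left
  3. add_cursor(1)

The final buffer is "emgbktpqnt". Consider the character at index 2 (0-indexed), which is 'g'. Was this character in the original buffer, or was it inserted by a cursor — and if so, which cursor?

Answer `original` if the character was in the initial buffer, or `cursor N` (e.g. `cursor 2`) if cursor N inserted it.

Answer: original

Derivation:
After op 1 (insert('t')): buffer="emgbktpqnt" (len 10), cursors c1@6 c2@10, authorship .....1...2
After op 2 (move_left): buffer="emgbktpqnt" (len 10), cursors c1@5 c2@9, authorship .....1...2
After op 3 (add_cursor(1)): buffer="emgbktpqnt" (len 10), cursors c3@1 c1@5 c2@9, authorship .....1...2
Authorship (.=original, N=cursor N): . . . . . 1 . . . 2
Index 2: author = original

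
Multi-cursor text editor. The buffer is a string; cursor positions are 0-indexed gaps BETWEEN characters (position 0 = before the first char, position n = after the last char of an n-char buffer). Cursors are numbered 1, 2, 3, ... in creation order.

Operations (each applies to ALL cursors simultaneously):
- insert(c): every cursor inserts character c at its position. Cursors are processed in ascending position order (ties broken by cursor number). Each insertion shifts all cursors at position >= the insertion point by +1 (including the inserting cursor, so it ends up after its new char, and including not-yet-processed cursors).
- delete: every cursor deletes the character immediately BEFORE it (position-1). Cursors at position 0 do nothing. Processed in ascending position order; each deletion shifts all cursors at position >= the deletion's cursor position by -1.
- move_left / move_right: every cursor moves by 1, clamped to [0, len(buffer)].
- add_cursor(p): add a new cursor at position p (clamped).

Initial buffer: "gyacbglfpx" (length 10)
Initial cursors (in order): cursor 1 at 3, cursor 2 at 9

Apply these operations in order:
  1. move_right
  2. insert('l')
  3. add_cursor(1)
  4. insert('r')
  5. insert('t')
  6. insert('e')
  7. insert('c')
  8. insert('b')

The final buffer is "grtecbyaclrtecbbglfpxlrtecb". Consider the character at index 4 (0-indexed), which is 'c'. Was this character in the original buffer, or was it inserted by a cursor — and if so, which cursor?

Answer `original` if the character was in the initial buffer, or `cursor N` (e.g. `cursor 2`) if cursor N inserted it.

Answer: cursor 3

Derivation:
After op 1 (move_right): buffer="gyacbglfpx" (len 10), cursors c1@4 c2@10, authorship ..........
After op 2 (insert('l')): buffer="gyaclbglfpxl" (len 12), cursors c1@5 c2@12, authorship ....1......2
After op 3 (add_cursor(1)): buffer="gyaclbglfpxl" (len 12), cursors c3@1 c1@5 c2@12, authorship ....1......2
After op 4 (insert('r')): buffer="gryaclrbglfpxlr" (len 15), cursors c3@2 c1@7 c2@15, authorship .3...11......22
After op 5 (insert('t')): buffer="grtyaclrtbglfpxlrt" (len 18), cursors c3@3 c1@9 c2@18, authorship .33...111......222
After op 6 (insert('e')): buffer="grteyaclrtebglfpxlrte" (len 21), cursors c3@4 c1@11 c2@21, authorship .333...1111......2222
After op 7 (insert('c')): buffer="grtecyaclrtecbglfpxlrtec" (len 24), cursors c3@5 c1@13 c2@24, authorship .3333...11111......22222
After op 8 (insert('b')): buffer="grtecbyaclrtecbbglfpxlrtecb" (len 27), cursors c3@6 c1@15 c2@27, authorship .33333...111111......222222
Authorship (.=original, N=cursor N): . 3 3 3 3 3 . . . 1 1 1 1 1 1 . . . . . . 2 2 2 2 2 2
Index 4: author = 3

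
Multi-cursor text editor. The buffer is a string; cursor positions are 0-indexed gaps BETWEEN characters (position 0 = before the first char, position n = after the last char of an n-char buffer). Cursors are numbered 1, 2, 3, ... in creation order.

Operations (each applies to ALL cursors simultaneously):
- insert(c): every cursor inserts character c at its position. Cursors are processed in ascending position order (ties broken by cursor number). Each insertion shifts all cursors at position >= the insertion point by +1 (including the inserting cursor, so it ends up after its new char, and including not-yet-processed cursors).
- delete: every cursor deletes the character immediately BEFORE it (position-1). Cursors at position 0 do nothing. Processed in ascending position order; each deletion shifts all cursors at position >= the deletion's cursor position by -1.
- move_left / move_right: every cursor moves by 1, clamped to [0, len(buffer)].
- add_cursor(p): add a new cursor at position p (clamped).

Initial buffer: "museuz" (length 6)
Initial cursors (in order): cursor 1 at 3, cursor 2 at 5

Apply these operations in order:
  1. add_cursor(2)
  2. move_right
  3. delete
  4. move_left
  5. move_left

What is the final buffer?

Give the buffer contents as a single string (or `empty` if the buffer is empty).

Answer: muu

Derivation:
After op 1 (add_cursor(2)): buffer="museuz" (len 6), cursors c3@2 c1@3 c2@5, authorship ......
After op 2 (move_right): buffer="museuz" (len 6), cursors c3@3 c1@4 c2@6, authorship ......
After op 3 (delete): buffer="muu" (len 3), cursors c1@2 c3@2 c2@3, authorship ...
After op 4 (move_left): buffer="muu" (len 3), cursors c1@1 c3@1 c2@2, authorship ...
After op 5 (move_left): buffer="muu" (len 3), cursors c1@0 c3@0 c2@1, authorship ...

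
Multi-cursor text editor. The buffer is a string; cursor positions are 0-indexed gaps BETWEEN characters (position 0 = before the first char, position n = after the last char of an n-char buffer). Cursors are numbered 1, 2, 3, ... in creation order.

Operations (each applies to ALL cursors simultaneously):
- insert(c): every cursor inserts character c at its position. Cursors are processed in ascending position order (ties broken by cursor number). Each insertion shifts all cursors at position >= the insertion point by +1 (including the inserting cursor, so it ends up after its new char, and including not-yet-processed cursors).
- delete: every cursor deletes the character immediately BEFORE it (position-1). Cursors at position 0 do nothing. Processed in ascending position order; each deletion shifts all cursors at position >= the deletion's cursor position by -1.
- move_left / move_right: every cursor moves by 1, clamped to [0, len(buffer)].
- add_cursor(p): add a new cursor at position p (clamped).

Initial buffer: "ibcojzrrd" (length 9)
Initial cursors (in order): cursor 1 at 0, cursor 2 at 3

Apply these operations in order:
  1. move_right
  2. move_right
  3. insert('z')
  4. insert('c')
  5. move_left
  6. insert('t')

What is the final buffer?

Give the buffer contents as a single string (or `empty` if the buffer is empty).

After op 1 (move_right): buffer="ibcojzrrd" (len 9), cursors c1@1 c2@4, authorship .........
After op 2 (move_right): buffer="ibcojzrrd" (len 9), cursors c1@2 c2@5, authorship .........
After op 3 (insert('z')): buffer="ibzcojzzrrd" (len 11), cursors c1@3 c2@7, authorship ..1...2....
After op 4 (insert('c')): buffer="ibzccojzczrrd" (len 13), cursors c1@4 c2@9, authorship ..11...22....
After op 5 (move_left): buffer="ibzccojzczrrd" (len 13), cursors c1@3 c2@8, authorship ..11...22....
After op 6 (insert('t')): buffer="ibztccojztczrrd" (len 15), cursors c1@4 c2@10, authorship ..111...222....

Answer: ibztccojztczrrd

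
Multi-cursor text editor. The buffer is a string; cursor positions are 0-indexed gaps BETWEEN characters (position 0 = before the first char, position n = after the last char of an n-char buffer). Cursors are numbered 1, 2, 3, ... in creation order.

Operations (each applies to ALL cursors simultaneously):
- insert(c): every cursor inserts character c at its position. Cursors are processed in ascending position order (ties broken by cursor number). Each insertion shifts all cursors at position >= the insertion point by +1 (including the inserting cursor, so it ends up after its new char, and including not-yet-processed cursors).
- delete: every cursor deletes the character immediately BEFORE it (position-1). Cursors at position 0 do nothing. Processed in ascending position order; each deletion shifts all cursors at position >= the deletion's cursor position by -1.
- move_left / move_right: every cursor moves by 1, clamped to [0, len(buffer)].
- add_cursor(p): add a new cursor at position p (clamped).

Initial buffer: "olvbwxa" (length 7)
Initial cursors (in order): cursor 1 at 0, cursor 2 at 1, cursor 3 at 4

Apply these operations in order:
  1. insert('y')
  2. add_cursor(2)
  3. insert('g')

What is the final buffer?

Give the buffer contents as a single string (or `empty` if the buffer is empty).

Answer: ygogyglvbygwxa

Derivation:
After op 1 (insert('y')): buffer="yoylvbywxa" (len 10), cursors c1@1 c2@3 c3@7, authorship 1.2...3...
After op 2 (add_cursor(2)): buffer="yoylvbywxa" (len 10), cursors c1@1 c4@2 c2@3 c3@7, authorship 1.2...3...
After op 3 (insert('g')): buffer="ygogyglvbygwxa" (len 14), cursors c1@2 c4@4 c2@6 c3@11, authorship 11.422...33...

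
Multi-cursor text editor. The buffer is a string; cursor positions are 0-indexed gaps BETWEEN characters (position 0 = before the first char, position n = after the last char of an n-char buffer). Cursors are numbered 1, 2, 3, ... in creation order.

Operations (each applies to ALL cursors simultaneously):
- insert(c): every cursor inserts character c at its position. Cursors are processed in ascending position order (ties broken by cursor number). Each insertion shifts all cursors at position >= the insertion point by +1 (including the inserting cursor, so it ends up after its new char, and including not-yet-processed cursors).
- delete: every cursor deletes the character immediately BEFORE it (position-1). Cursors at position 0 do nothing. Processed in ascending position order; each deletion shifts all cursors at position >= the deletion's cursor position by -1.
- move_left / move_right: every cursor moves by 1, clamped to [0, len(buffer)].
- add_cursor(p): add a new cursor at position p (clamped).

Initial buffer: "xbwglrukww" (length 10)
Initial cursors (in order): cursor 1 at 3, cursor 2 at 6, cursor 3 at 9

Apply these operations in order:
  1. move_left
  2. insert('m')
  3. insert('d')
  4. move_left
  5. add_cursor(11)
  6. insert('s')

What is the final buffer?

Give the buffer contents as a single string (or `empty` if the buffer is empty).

Answer: xbmsdwglmsdruskmsdww

Derivation:
After op 1 (move_left): buffer="xbwglrukww" (len 10), cursors c1@2 c2@5 c3@8, authorship ..........
After op 2 (insert('m')): buffer="xbmwglmrukmww" (len 13), cursors c1@3 c2@7 c3@11, authorship ..1...2...3..
After op 3 (insert('d')): buffer="xbmdwglmdrukmdww" (len 16), cursors c1@4 c2@9 c3@14, authorship ..11...22...33..
After op 4 (move_left): buffer="xbmdwglmdrukmdww" (len 16), cursors c1@3 c2@8 c3@13, authorship ..11...22...33..
After op 5 (add_cursor(11)): buffer="xbmdwglmdrukmdww" (len 16), cursors c1@3 c2@8 c4@11 c3@13, authorship ..11...22...33..
After op 6 (insert('s')): buffer="xbmsdwglmsdruskmsdww" (len 20), cursors c1@4 c2@10 c4@14 c3@17, authorship ..111...222..4.333..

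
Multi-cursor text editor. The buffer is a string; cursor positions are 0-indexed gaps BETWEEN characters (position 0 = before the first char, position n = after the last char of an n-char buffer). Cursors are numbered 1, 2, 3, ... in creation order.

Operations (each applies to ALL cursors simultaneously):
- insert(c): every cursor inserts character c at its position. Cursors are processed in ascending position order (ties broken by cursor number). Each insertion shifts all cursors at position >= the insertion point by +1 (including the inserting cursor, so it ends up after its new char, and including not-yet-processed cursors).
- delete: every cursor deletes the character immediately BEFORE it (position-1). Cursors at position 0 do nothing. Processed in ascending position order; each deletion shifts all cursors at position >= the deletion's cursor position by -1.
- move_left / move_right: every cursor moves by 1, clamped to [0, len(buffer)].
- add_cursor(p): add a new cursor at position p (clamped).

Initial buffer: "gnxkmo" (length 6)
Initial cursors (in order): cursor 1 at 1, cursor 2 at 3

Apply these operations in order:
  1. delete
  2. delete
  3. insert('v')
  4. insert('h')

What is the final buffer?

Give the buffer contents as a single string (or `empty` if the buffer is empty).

Answer: vvhhkmo

Derivation:
After op 1 (delete): buffer="nkmo" (len 4), cursors c1@0 c2@1, authorship ....
After op 2 (delete): buffer="kmo" (len 3), cursors c1@0 c2@0, authorship ...
After op 3 (insert('v')): buffer="vvkmo" (len 5), cursors c1@2 c2@2, authorship 12...
After op 4 (insert('h')): buffer="vvhhkmo" (len 7), cursors c1@4 c2@4, authorship 1212...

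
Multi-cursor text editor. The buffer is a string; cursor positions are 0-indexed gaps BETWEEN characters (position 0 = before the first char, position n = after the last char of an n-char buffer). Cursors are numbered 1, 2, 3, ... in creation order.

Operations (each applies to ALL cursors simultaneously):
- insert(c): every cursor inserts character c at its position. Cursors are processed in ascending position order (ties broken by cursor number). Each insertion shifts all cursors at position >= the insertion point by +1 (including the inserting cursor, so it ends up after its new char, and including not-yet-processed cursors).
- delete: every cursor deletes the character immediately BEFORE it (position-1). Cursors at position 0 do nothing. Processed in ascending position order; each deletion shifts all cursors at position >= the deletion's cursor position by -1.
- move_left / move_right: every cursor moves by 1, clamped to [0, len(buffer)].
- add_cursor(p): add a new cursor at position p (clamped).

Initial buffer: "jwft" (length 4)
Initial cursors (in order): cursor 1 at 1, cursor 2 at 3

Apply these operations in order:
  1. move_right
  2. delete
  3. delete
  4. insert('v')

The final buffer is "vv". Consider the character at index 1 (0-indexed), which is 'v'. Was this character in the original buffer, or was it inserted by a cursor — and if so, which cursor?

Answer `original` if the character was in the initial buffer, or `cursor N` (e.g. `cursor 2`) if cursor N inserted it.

Answer: cursor 2

Derivation:
After op 1 (move_right): buffer="jwft" (len 4), cursors c1@2 c2@4, authorship ....
After op 2 (delete): buffer="jf" (len 2), cursors c1@1 c2@2, authorship ..
After op 3 (delete): buffer="" (len 0), cursors c1@0 c2@0, authorship 
After op 4 (insert('v')): buffer="vv" (len 2), cursors c1@2 c2@2, authorship 12
Authorship (.=original, N=cursor N): 1 2
Index 1: author = 2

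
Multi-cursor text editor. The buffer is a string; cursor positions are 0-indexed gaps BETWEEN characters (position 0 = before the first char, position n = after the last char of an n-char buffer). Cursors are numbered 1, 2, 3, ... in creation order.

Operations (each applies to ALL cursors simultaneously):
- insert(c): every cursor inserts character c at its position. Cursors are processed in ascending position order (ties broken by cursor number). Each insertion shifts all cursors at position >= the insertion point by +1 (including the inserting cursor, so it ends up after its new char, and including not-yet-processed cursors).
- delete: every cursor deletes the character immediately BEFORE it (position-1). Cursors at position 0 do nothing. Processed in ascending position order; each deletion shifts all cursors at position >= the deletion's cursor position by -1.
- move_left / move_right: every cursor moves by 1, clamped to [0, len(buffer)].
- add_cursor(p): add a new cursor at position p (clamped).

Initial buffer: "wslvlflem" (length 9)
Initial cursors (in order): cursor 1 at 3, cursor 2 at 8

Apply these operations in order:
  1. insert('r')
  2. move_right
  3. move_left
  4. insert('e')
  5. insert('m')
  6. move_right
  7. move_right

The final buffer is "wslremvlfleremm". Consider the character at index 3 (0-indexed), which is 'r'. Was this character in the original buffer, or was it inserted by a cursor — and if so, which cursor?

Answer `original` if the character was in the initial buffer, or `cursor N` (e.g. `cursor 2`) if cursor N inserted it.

Answer: cursor 1

Derivation:
After op 1 (insert('r')): buffer="wslrvlflerm" (len 11), cursors c1@4 c2@10, authorship ...1.....2.
After op 2 (move_right): buffer="wslrvlflerm" (len 11), cursors c1@5 c2@11, authorship ...1.....2.
After op 3 (move_left): buffer="wslrvlflerm" (len 11), cursors c1@4 c2@10, authorship ...1.....2.
After op 4 (insert('e')): buffer="wslrevlflerem" (len 13), cursors c1@5 c2@12, authorship ...11.....22.
After op 5 (insert('m')): buffer="wslremvlfleremm" (len 15), cursors c1@6 c2@14, authorship ...111.....222.
After op 6 (move_right): buffer="wslremvlfleremm" (len 15), cursors c1@7 c2@15, authorship ...111.....222.
After op 7 (move_right): buffer="wslremvlfleremm" (len 15), cursors c1@8 c2@15, authorship ...111.....222.
Authorship (.=original, N=cursor N): . . . 1 1 1 . . . . . 2 2 2 .
Index 3: author = 1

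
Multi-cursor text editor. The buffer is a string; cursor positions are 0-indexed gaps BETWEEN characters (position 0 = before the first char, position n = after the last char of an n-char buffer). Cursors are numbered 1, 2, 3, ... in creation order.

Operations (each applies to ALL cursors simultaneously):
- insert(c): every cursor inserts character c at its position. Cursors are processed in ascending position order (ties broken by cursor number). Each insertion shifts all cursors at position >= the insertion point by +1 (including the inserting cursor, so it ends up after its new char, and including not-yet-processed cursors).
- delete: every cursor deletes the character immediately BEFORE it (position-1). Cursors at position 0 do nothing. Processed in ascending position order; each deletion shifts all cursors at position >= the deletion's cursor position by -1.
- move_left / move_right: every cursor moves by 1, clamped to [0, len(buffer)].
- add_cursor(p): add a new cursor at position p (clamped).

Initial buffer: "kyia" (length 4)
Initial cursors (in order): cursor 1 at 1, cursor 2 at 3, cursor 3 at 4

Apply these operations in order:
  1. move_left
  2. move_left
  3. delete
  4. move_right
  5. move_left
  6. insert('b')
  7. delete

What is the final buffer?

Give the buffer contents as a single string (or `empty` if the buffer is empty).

After op 1 (move_left): buffer="kyia" (len 4), cursors c1@0 c2@2 c3@3, authorship ....
After op 2 (move_left): buffer="kyia" (len 4), cursors c1@0 c2@1 c3@2, authorship ....
After op 3 (delete): buffer="ia" (len 2), cursors c1@0 c2@0 c3@0, authorship ..
After op 4 (move_right): buffer="ia" (len 2), cursors c1@1 c2@1 c3@1, authorship ..
After op 5 (move_left): buffer="ia" (len 2), cursors c1@0 c2@0 c3@0, authorship ..
After op 6 (insert('b')): buffer="bbbia" (len 5), cursors c1@3 c2@3 c3@3, authorship 123..
After op 7 (delete): buffer="ia" (len 2), cursors c1@0 c2@0 c3@0, authorship ..

Answer: ia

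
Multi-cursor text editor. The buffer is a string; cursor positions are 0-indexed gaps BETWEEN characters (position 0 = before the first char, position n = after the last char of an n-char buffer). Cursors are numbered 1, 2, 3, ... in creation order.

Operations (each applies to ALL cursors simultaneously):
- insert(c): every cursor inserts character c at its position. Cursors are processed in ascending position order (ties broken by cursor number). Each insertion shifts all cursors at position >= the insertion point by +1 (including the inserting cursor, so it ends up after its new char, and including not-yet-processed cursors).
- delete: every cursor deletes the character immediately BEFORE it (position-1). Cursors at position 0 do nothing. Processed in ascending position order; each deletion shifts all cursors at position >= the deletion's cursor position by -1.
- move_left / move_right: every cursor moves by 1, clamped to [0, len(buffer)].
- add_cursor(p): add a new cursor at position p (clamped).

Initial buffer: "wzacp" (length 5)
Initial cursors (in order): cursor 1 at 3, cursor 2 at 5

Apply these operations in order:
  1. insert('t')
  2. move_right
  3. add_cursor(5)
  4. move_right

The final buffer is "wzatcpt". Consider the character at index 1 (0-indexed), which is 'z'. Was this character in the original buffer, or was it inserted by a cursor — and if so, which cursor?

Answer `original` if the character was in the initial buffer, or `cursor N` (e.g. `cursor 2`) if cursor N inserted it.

Answer: original

Derivation:
After op 1 (insert('t')): buffer="wzatcpt" (len 7), cursors c1@4 c2@7, authorship ...1..2
After op 2 (move_right): buffer="wzatcpt" (len 7), cursors c1@5 c2@7, authorship ...1..2
After op 3 (add_cursor(5)): buffer="wzatcpt" (len 7), cursors c1@5 c3@5 c2@7, authorship ...1..2
After op 4 (move_right): buffer="wzatcpt" (len 7), cursors c1@6 c3@6 c2@7, authorship ...1..2
Authorship (.=original, N=cursor N): . . . 1 . . 2
Index 1: author = original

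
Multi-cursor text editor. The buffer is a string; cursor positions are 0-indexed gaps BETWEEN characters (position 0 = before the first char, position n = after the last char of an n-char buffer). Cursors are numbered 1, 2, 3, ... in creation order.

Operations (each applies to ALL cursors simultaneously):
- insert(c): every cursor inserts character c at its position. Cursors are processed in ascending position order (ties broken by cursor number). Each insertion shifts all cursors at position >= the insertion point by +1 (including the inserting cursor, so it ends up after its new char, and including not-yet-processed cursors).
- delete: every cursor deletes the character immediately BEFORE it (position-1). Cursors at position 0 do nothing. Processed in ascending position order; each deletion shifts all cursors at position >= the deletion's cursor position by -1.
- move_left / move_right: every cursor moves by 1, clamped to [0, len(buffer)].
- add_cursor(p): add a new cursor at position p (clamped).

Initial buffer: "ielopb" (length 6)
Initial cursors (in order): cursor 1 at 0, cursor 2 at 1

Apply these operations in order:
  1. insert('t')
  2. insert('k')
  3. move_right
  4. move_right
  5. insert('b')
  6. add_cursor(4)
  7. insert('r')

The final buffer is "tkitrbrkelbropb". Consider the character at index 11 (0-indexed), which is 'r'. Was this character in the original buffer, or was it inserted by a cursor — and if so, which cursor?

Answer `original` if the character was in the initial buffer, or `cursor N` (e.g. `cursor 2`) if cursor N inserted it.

Answer: cursor 2

Derivation:
After op 1 (insert('t')): buffer="titelopb" (len 8), cursors c1@1 c2@3, authorship 1.2.....
After op 2 (insert('k')): buffer="tkitkelopb" (len 10), cursors c1@2 c2@5, authorship 11.22.....
After op 3 (move_right): buffer="tkitkelopb" (len 10), cursors c1@3 c2@6, authorship 11.22.....
After op 4 (move_right): buffer="tkitkelopb" (len 10), cursors c1@4 c2@7, authorship 11.22.....
After op 5 (insert('b')): buffer="tkitbkelbopb" (len 12), cursors c1@5 c2@9, authorship 11.212..2...
After op 6 (add_cursor(4)): buffer="tkitbkelbopb" (len 12), cursors c3@4 c1@5 c2@9, authorship 11.212..2...
After op 7 (insert('r')): buffer="tkitrbrkelbropb" (len 15), cursors c3@5 c1@7 c2@12, authorship 11.23112..22...
Authorship (.=original, N=cursor N): 1 1 . 2 3 1 1 2 . . 2 2 . . .
Index 11: author = 2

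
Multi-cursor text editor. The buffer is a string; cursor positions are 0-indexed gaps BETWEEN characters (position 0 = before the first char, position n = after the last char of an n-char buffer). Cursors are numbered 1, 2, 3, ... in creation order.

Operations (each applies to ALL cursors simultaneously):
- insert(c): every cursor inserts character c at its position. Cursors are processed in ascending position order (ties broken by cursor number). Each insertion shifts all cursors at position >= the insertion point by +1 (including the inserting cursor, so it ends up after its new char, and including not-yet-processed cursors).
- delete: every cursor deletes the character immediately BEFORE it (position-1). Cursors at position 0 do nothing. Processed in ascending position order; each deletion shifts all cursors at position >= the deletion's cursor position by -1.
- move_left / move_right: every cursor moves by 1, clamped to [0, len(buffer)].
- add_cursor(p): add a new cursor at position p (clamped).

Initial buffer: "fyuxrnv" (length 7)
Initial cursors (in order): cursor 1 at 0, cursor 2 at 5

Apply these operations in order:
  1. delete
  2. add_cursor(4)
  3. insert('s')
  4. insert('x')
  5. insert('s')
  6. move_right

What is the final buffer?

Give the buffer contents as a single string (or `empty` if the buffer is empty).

After op 1 (delete): buffer="fyuxnv" (len 6), cursors c1@0 c2@4, authorship ......
After op 2 (add_cursor(4)): buffer="fyuxnv" (len 6), cursors c1@0 c2@4 c3@4, authorship ......
After op 3 (insert('s')): buffer="sfyuxssnv" (len 9), cursors c1@1 c2@7 c3@7, authorship 1....23..
After op 4 (insert('x')): buffer="sxfyuxssxxnv" (len 12), cursors c1@2 c2@10 c3@10, authorship 11....2323..
After op 5 (insert('s')): buffer="sxsfyuxssxxssnv" (len 15), cursors c1@3 c2@13 c3@13, authorship 111....232323..
After op 6 (move_right): buffer="sxsfyuxssxxssnv" (len 15), cursors c1@4 c2@14 c3@14, authorship 111....232323..

Answer: sxsfyuxssxxssnv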